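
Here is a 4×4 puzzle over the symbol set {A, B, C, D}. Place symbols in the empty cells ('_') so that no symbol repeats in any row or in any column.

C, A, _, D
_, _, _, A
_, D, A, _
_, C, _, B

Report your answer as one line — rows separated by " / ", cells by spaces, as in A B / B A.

C A B D / D B C A / B D A C / A C D B

(r1,c3) = B
(r2,c2) = B
(r3,c1) = B
(r3,c4) = C
(r4,c3) = D
(r2,c1) = D
(r2,c3) = C
(r4,c1) = A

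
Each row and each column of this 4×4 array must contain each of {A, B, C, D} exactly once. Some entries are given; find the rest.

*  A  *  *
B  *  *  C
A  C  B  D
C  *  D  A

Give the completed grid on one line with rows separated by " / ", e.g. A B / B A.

Cell (r1,c1): row 1 has {A}; column 1 has {A,B,C} → D.
Cell (r1,c3): row 1 has {A,D}; column 3 has {B,D} → C.
Cell (r1,c4): row 1 has {A,C,D}; column 4 has {A,C,D} → B.
Cell (r2,c2): row 2 has {B,C}; column 2 has {A,C} → D.
Cell (r2,c3): row 2 has {B,C,D}; column 3 has {B,C,D} → A.
Cell (r4,c2): row 4 has {A,C,D}; column 2 has {A,C,D} → B.

D A C B / B D A C / A C B D / C B D A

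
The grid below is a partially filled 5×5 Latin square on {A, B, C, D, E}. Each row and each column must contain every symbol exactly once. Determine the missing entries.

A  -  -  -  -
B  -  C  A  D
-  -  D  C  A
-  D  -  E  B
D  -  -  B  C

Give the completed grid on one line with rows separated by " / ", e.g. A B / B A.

A C B D E / B E C A D / E B D C A / C D A E B / D A E B C

At row 1, column 4: row 1 has {A}; column 4 has {A,B,C,E}; that leaves D.
At row 1, column 5: row 1 has {A,D}; column 5 has {A,B,C,D}; that leaves E.
At row 2, column 2: row 2 has {A,B,C,D}; column 2 has {D}; that leaves E.
At row 3, column 1: row 3 has {A,C,D}; column 1 has {A,B,D}; that leaves E.
At row 3, column 2: row 3 has {A,C,D,E}; column 2 has {D,E}; that leaves B.
At row 4, column 1: row 4 has {B,D,E}; column 1 has {A,B,D,E}; that leaves C.
At row 4, column 3: row 4 has {B,C,D,E}; column 3 has {C,D}; that leaves A.
At row 5, column 2: row 5 has {B,C,D}; column 2 has {B,D,E}; that leaves A.
At row 5, column 3: row 5 has {A,B,C,D}; column 3 has {A,C,D}; that leaves E.
At row 1, column 2: row 1 has {A,D,E}; column 2 has {A,B,D,E}; that leaves C.
At row 1, column 3: row 1 has {A,C,D,E}; column 3 has {A,C,D,E}; that leaves B.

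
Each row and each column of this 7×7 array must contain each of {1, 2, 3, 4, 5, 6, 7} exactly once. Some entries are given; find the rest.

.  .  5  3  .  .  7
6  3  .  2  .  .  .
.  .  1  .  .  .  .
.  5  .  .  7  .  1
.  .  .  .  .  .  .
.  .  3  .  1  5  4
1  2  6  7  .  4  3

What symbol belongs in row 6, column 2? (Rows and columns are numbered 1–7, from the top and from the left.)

7

(r2,c7) = 5
(r6,c4) = 6
(r7,c5) = 5
(r2,c5) = 4
(r4,c4) = 4
(r6,c2) = 7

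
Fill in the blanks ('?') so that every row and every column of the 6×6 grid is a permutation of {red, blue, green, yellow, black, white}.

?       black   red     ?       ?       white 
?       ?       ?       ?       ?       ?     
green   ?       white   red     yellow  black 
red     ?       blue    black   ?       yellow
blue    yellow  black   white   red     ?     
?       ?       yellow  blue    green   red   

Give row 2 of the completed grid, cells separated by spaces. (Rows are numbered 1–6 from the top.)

white red green yellow black blue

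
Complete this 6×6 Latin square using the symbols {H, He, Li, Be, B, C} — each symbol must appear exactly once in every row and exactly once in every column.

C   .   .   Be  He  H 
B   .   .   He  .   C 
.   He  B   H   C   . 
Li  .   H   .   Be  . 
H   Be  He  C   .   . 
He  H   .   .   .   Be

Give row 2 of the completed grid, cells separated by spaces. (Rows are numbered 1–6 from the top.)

B Li Be He H C

(r1,c3) = Li
(r2,c2) = Li
(r2,c3) = Be
(r2,c5) = H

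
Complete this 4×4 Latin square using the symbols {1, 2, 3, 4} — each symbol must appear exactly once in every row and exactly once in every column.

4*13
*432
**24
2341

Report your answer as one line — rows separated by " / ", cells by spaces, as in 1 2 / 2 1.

4 2 1 3 / 1 4 3 2 / 3 1 2 4 / 2 3 4 1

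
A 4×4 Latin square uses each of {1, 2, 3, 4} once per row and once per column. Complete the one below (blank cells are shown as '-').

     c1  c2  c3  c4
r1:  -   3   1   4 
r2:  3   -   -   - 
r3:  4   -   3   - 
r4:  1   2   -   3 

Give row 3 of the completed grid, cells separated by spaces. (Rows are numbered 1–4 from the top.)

Cell (r1,c1): row 1 has {1,3,4}; column 1 has {1,3,4} → 2.
Cell (r3,c2): row 3 has {3,4}; column 2 has {2,3} → 1.
Cell (r3,c4): row 3 has {1,3,4}; column 4 has {3,4} → 2.

4 1 3 2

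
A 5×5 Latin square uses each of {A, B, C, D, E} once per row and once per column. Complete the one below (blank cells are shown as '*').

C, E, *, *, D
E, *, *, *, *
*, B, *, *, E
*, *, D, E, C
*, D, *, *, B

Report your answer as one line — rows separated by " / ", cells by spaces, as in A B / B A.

C E A B D / E C B D A / D B C A E / B A D E C / A D E C B

At row 2, column 5: row 2 has {E}; column 5 has {B,C,D,E}; that leaves A.
At row 4, column 2: row 4 has {C,D,E}; column 2 has {B,D,E}; that leaves A.
At row 5, column 1: row 5 has {B,D}; column 1 has {C,E}; that leaves A.
At row 5, column 4: row 5 has {A,B,D}; column 4 has {E}; that leaves C.
At row 2, column 2: row 2 has {A,E}; column 2 has {A,B,D,E}; that leaves C.
At row 2, column 3: row 2 has {A,C,E}; column 3 has {D}; that leaves B.
At row 2, column 4: row 2 has {A,B,C,E}; column 4 has {C,E}; that leaves D.
At row 3, column 1: row 3 has {B,E}; column 1 has {A,C,E}; that leaves D.
At row 3, column 4: row 3 has {B,D,E}; column 4 has {C,D,E}; that leaves A.
At row 4, column 1: row 4 has {A,C,D,E}; column 1 has {A,C,D,E}; that leaves B.
At row 5, column 3: row 5 has {A,B,C,D}; column 3 has {B,D}; that leaves E.
At row 1, column 3: row 1 has {C,D,E}; column 3 has {B,D,E}; that leaves A.
At row 1, column 4: row 1 has {A,C,D,E}; column 4 has {A,C,D,E}; that leaves B.
At row 3, column 3: row 3 has {A,B,D,E}; column 3 has {A,B,D,E}; that leaves C.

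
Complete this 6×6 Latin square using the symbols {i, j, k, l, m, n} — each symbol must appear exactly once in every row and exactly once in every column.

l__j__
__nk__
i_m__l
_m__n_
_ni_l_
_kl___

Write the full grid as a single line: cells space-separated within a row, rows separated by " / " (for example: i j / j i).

l i k j m n / m l n k i j / i j m n k l / k m j l n i / j n i m l k / n k l i j m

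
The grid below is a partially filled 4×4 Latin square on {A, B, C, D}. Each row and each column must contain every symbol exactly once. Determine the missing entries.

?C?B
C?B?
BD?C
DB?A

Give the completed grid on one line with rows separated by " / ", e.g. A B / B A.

A C D B / C A B D / B D A C / D B C A

(r1,c1): row 1 has {B,C}; column 1 has {B,C,D}, so it must be A.
(r1,c3): row 1 has {A,B,C}; column 3 has {B}, so it must be D.
(r2,c2): row 2 has {B,C}; column 2 has {B,C,D}, so it must be A.
(r2,c4): row 2 has {A,B,C}; column 4 has {A,B,C}, so it must be D.
(r3,c3): row 3 has {B,C,D}; column 3 has {B,D}, so it must be A.
(r4,c3): row 4 has {A,B,D}; column 3 has {A,B,D}, so it must be C.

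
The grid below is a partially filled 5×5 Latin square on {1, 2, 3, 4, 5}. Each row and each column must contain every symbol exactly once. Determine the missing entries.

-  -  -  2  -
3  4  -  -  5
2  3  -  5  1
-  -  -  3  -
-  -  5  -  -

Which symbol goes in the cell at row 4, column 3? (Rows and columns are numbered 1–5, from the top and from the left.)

1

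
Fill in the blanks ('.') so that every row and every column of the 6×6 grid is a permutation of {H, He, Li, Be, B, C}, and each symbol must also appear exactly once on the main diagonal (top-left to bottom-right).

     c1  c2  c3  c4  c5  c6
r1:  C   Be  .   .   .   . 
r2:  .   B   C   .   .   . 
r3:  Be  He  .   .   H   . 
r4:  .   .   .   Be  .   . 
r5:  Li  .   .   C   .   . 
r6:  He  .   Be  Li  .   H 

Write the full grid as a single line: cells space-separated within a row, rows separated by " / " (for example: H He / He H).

C Be He H Li B / H B C He Be Li / Be He Li B H C / B Li H Be C He / Li H B C He Be / He C Be Li B H

(r2,c1) = H
(r2,c4) = He
(r3,c3) = Li
(r3,c4) = B
(r3,c6) = C
(r4,c1) = B
(r5,c2) = H
(r5,c5) = He
(r6,c2) = C
(r6,c5) = B
(r1,c4) = H
(r1,c5) = Li
(r2,c5) = Be
(r2,c6) = Li
(r4,c2) = Li
(r4,c5) = C
(r4,c6) = He
(r5,c3) = B
(r5,c6) = Be
(r1,c3) = He
(r1,c6) = B
(r4,c3) = H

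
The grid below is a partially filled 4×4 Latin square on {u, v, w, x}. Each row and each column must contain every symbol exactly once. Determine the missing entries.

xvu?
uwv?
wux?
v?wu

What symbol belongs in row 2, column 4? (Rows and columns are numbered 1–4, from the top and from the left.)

x

(r1,c4) = w
(r2,c4) = x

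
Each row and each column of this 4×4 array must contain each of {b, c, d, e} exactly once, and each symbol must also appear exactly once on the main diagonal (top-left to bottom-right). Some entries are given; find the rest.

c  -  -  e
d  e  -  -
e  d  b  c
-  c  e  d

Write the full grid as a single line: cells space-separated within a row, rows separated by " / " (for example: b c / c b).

c b d e / d e c b / e d b c / b c e d

(r1,c2) = b
(r1,c3) = d
(r2,c3) = c
(r2,c4) = b
(r4,c1) = b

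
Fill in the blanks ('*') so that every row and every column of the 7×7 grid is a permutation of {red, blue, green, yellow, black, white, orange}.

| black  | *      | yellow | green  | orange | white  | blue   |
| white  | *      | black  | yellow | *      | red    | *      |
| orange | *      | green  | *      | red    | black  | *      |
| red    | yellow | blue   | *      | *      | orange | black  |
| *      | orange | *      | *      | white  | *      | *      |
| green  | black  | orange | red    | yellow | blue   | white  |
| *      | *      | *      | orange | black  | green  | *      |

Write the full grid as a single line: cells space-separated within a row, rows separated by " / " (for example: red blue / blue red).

black red yellow green orange white blue / white green black yellow blue red orange / orange white green blue red black yellow / red yellow blue white green orange black / blue orange red black white yellow green / green black orange red yellow blue white / yellow blue white orange black green red

(r1,c2) = red
(r3,c7) = yellow
(r4,c4) = white
(r4,c5) = green
(r5,c3) = red
(r5,c6) = yellow
(r5,c7) = green
(r7,c3) = white
(r7,c7) = red
(r2,c5) = blue
(r2,c7) = orange
(r3,c4) = blue
(r5,c1) = blue
(r5,c4) = black
(r7,c1) = yellow
(r7,c2) = blue
(r2,c2) = green
(r3,c2) = white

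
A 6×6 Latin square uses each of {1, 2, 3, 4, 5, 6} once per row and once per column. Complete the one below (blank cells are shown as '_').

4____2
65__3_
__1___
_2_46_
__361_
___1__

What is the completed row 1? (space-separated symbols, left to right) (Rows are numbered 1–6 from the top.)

row 1 has {2,4}; column 5 has {1,3,6} — only 5 is left for (r1,c5).
row 2 has {3,5,6}; column 4 has {1,4,6} — only 2 is left for (r2,c4).
row 4 has {2,4,6}; column 3 has {1,3} — only 5 is left for (r4,c3).
row 5 has {1,3,6}; column 2 has {2,5} — only 4 is left for (r5,c2).
row 5 has {1,3,4,6}; column 6 has {2} — only 5 is left for (r5,c6).
row 1 has {2,4,5}; column 3 has {1,3,5} — only 6 is left for (r1,c3).
row 1 has {2,4,5,6}; column 4 has {1,2,4,6} — only 3 is left for (r1,c4).
row 2 has {2,3,5,6}; column 3 has {1,3,5,6} — only 4 is left for (r2,c3).
row 2 has {2,3,4,5,6}; column 6 has {2,5} — only 1 is left for (r2,c6).
row 3 has {1}; column 4 has {1,2,3,4,6} — only 5 is left for (r3,c4).
row 4 has {2,4,5,6}; column 6 has {1,2,5} — only 3 is left for (r4,c6).
row 5 has {1,3,4,5,6}; column 1 has {4,6} — only 2 is left for (r5,c1).
row 6 has {1}; column 3 has {1,3,4,5,6} — only 2 is left for (r6,c3).
row 6 has {1,2}; column 5 has {1,3,5,6} — only 4 is left for (r6,c5).
row 6 has {1,2,4}; column 6 has {1,2,3,5} — only 6 is left for (r6,c6).
row 1 has {2,3,4,5,6}; column 2 has {2,4,5} — only 1 is left for (r1,c2).

4 1 6 3 5 2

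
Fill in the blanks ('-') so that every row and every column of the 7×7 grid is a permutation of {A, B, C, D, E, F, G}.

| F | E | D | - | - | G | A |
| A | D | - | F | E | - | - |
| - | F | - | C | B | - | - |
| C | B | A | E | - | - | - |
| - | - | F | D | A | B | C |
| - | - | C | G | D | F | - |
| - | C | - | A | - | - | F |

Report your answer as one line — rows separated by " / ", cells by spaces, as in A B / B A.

(r1,c4) = B
(r1,c5) = C
(r2,c6) = C
(r4,c6) = D
(r4,c7) = G
(r5,c2) = G
(r6,c2) = A
(r7,c5) = G
(r7,c6) = E
(r2,c7) = B
(r3,c6) = A
(r4,c5) = F
(r5,c1) = E
(r6,c1) = B
(r6,c7) = E
(r7,c1) = D
(r7,c3) = B
(r2,c3) = G
(r3,c1) = G
(r3,c3) = E
(r3,c7) = D

F E D B C G A / A D G F E C B / G F E C B A D / C B A E F D G / E G F D A B C / B A C G D F E / D C B A G E F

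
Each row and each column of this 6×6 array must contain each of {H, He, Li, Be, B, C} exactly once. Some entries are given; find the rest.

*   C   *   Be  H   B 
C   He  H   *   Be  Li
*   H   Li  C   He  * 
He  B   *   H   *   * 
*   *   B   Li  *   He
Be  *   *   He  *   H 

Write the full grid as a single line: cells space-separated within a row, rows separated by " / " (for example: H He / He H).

Li C He Be H B / C He H B Be Li / B H Li C He Be / He B Be H Li C / H Be B Li C He / Be Li C He B H

At row 1, column 1: row 1 has {H,Be,B,C}; column 1 has {He,Be,C}; that leaves Li.
At row 1, column 3: row 1 has {H,Li,Be,B,C}; column 3 has {H,Li,B}; that leaves He.
At row 2, column 4: row 2 has {H,He,Li,Be,C}; column 4 has {H,He,Li,Be,C}; that leaves B.
At row 3, column 1: row 3 has {H,He,Li,C}; column 1 has {He,Li,Be,C}; that leaves B.
At row 3, column 6: row 3 has {H,He,Li,B,C}; column 6 has {H,He,Li,B}; that leaves Be.
At row 4, column 6: row 4 has {H,He,B}; column 6 has {H,He,Li,Be,B}; that leaves C.
At row 5, column 1: row 5 has {He,Li,B}; column 1 has {He,Li,Be,B,C}; that leaves H.
At row 5, column 2: row 5 has {H,He,Li,B}; column 2 has {H,He,B,C}; that leaves Be.
At row 5, column 5: row 5 has {H,He,Li,Be,B}; column 5 has {H,He,Be}; that leaves C.
At row 6, column 2: row 6 has {H,He,Be}; column 2 has {H,He,Be,B,C}; that leaves Li.
At row 6, column 3: row 6 has {H,He,Li,Be}; column 3 has {H,He,Li,B}; that leaves C.
At row 6, column 5: row 6 has {H,He,Li,Be,C}; column 5 has {H,He,Be,C}; that leaves B.
At row 4, column 3: row 4 has {H,He,B,C}; column 3 has {H,He,Li,B,C}; that leaves Be.
At row 4, column 5: row 4 has {H,He,Be,B,C}; column 5 has {H,He,Be,B,C}; that leaves Li.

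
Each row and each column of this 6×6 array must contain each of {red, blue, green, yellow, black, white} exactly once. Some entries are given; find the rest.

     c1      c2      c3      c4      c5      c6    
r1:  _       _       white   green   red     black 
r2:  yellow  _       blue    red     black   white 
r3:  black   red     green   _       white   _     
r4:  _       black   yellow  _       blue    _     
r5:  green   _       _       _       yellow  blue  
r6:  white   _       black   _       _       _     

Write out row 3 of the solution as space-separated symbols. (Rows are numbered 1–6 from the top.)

black red green blue white yellow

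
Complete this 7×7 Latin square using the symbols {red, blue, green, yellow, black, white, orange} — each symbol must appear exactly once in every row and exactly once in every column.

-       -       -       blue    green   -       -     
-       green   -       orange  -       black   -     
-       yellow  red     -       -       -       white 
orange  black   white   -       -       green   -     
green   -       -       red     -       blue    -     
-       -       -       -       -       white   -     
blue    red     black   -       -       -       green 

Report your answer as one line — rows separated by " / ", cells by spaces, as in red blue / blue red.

white orange yellow blue green red black / yellow green blue orange white black red / black yellow red green blue orange white / orange black white yellow red green blue / green white orange red black blue yellow / red blue green black yellow white orange / blue red black white orange yellow green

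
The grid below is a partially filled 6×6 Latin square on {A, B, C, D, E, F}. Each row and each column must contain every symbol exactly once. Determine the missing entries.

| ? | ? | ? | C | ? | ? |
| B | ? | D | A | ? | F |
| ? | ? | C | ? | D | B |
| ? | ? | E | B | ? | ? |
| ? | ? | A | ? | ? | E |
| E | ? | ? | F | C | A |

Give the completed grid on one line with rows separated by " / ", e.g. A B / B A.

A E F C B D / B C D A E F / F A C E D B / D F E B A C / C B A D F E / E D B F C A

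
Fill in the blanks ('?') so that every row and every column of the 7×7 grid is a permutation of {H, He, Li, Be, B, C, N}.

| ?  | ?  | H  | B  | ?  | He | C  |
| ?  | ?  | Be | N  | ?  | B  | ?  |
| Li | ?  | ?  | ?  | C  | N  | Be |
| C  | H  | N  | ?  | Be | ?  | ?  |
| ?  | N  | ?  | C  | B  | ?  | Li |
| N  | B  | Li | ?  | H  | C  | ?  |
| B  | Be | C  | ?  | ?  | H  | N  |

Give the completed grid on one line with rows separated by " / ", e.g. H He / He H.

Be Li H B N He C / He C Be N Li B H / Li He B H C N Be / C H N He Be Li B / H N He C B Be Li / N B Li Be H C He / B Be C Li He H N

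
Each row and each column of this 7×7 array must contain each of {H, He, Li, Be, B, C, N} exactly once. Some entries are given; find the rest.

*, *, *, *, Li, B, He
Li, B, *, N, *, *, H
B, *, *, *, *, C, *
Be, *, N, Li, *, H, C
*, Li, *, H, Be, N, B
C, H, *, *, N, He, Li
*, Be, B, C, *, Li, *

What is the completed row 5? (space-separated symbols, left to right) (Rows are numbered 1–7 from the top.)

He Li C H Be N B

(r1,c4) = Be
(r2,c6) = Be
(r3,c4) = He
(r3,c5) = H
(r4,c2) = He
(r4,c5) = B
(r5,c1) = He
(r5,c3) = C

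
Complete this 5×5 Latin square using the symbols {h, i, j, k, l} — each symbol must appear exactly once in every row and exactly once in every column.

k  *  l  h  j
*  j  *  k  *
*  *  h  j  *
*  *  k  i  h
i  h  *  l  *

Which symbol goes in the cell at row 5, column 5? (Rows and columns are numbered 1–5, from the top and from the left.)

Cell (r1,c2): row 1 has {h,j,k,l}; column 2 has {h,j} → i.
Cell (r2,c3): row 2 has {j,k}; column 3 has {h,k,l} → i.
Cell (r2,c5): row 2 has {i,j,k}; column 5 has {h,j} → l.
Cell (r3,c1): row 3 has {h,j}; column 1 has {i,k} → l.
Cell (r3,c2): row 3 has {h,j,l}; column 2 has {h,i,j} → k.
Cell (r3,c5): row 3 has {h,j,k,l}; column 5 has {h,j,l} → i.
Cell (r4,c1): row 4 has {h,i,k}; column 1 has {i,k,l} → j.
Cell (r4,c2): row 4 has {h,i,j,k}; column 2 has {h,i,j,k} → l.
Cell (r5,c3): row 5 has {h,i,l}; column 3 has {h,i,k,l} → j.
Cell (r5,c5): row 5 has {h,i,j,l}; column 5 has {h,i,j,l} → k.

k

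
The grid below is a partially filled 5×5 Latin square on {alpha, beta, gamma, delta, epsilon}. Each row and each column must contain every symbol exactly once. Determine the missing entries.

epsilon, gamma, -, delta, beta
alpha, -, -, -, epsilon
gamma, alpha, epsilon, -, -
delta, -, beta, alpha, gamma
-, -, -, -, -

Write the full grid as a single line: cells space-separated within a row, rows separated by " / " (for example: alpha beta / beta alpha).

At row 1, column 3: row 1 has {beta,gamma,delta,epsilon}; column 3 has {beta,epsilon}; that leaves alpha.
At row 3, column 4: row 3 has {alpha,gamma,epsilon}; column 4 has {alpha,delta}; that leaves beta.
At row 3, column 5: row 3 has {alpha,beta,gamma,epsilon}; column 5 has {beta,gamma,epsilon}; that leaves delta.
At row 4, column 2: row 4 has {alpha,beta,gamma,delta}; column 2 has {alpha,gamma}; that leaves epsilon.
At row 5, column 1: row 5 is empty so far; column 1 has {alpha,gamma,delta,epsilon}; that leaves beta.
At row 5, column 2: row 5 has {beta}; column 2 has {alpha,gamma,epsilon}; that leaves delta.
At row 5, column 3: row 5 has {beta,delta}; column 3 has {alpha,beta,epsilon}; that leaves gamma.
At row 5, column 4: row 5 has {beta,gamma,delta}; column 4 has {alpha,beta,delta}; that leaves epsilon.
At row 5, column 5: row 5 has {beta,gamma,delta,epsilon}; column 5 has {beta,gamma,delta,epsilon}; that leaves alpha.
At row 2, column 2: row 2 has {alpha,epsilon}; column 2 has {alpha,gamma,delta,epsilon}; that leaves beta.
At row 2, column 3: row 2 has {alpha,beta,epsilon}; column 3 has {alpha,beta,gamma,epsilon}; that leaves delta.
At row 2, column 4: row 2 has {alpha,beta,delta,epsilon}; column 4 has {alpha,beta,delta,epsilon}; that leaves gamma.

epsilon gamma alpha delta beta / alpha beta delta gamma epsilon / gamma alpha epsilon beta delta / delta epsilon beta alpha gamma / beta delta gamma epsilon alpha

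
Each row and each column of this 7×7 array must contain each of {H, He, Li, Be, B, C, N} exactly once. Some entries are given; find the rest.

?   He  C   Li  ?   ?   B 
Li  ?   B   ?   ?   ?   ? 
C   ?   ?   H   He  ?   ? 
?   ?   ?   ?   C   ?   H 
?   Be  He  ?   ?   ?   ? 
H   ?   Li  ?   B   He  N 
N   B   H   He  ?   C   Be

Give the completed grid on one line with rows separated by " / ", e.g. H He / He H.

Be He C Li N H B / Li H B C Be N He / C N Be H He B Li / He Li N B C Be H / B Be He N H Li C / H C Li Be B He N / N B H He Li C Be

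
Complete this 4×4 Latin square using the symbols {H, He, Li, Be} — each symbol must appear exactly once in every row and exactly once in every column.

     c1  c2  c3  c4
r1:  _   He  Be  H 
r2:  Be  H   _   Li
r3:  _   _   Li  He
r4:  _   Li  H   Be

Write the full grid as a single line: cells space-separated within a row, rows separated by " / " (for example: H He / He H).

Li He Be H / Be H He Li / H Be Li He / He Li H Be

At row 1, column 1: row 1 has {H,He,Be}; column 1 has {Be}; that leaves Li.
At row 2, column 3: row 2 has {H,Li,Be}; column 3 has {H,Li,Be}; that leaves He.
At row 3, column 1: row 3 has {He,Li}; column 1 has {Li,Be}; that leaves H.
At row 3, column 2: row 3 has {H,He,Li}; column 2 has {H,He,Li}; that leaves Be.
At row 4, column 1: row 4 has {H,Li,Be}; column 1 has {H,Li,Be}; that leaves He.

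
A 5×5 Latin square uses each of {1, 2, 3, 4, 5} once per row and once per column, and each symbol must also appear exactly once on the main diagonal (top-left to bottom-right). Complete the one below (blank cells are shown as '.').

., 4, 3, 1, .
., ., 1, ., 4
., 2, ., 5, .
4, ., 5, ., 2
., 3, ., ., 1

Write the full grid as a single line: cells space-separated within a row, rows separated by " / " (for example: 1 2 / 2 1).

2 4 3 1 5 / 3 5 1 2 4 / 1 2 4 5 3 / 4 1 5 3 2 / 5 3 2 4 1

(r1,c5): row 1 has {1,3,4}; column 5 has {1,2,4}, so it must be 5.
(r2,c2): row 2 has {1,4}; column 2 has {2,3,4}; the diagonal has {1}, so it must be 5.
(r3,c3): row 3 has {2,5}; column 3 has {1,3,5}; the diagonal has {1,5}, so it must be 4.
(r3,c5): row 3 has {2,4,5}; column 5 has {1,2,4,5}, so it must be 3.
(r4,c2): row 4 has {2,4,5}; column 2 has {2,3,4,5}, so it must be 1.
(r4,c4): row 4 has {1,2,4,5}; column 4 has {1,5}; the diagonal has {1,4,5}, so it must be 3.
(r5,c3): row 5 has {1,3}; column 3 has {1,3,4,5}, so it must be 2.
(r5,c4): row 5 has {1,2,3}; column 4 has {1,3,5}, so it must be 4.
(r1,c1): row 1 has {1,3,4,5}; column 1 has {4}; the diagonal has {1,3,4,5}, so it must be 2.
(r2,c1): row 2 has {1,4,5}; column 1 has {2,4}, so it must be 3.
(r2,c4): row 2 has {1,3,4,5}; column 4 has {1,3,4,5}, so it must be 2.
(r3,c1): row 3 has {2,3,4,5}; column 1 has {2,3,4}, so it must be 1.
(r5,c1): row 5 has {1,2,3,4}; column 1 has {1,2,3,4}, so it must be 5.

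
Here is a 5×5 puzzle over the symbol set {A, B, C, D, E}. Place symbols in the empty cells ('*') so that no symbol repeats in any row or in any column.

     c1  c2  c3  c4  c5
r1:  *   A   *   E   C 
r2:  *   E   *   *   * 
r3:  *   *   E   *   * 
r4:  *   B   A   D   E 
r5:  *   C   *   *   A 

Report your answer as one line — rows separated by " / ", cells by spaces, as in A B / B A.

D A B E C / B E C A D / A D E C B / C B A D E / E C D B A

At row 3, column 2: row 3 has {E}; column 2 has {A,B,C,E}; that leaves D.
At row 3, column 5: row 3 has {D,E}; column 5 has {A,C,E}; that leaves B.
At row 4, column 1: row 4 has {A,B,D,E}; column 1 is empty so far; that leaves C.
At row 5, column 4: row 5 has {A,C}; column 4 has {D,E}; that leaves B.
At row 2, column 5: row 2 has {E}; column 5 has {A,B,C,E}; that leaves D.
At row 3, column 1: row 3 has {B,D,E}; column 1 has {C}; that leaves A.
At row 3, column 4: row 3 has {A,B,D,E}; column 4 has {B,D,E}; that leaves C.
At row 5, column 3: row 5 has {A,B,C}; column 3 has {A,E}; that leaves D.
At row 1, column 3: row 1 has {A,C,E}; column 3 has {A,D,E}; that leaves B.
At row 2, column 1: row 2 has {D,E}; column 1 has {A,C}; that leaves B.
At row 2, column 3: row 2 has {B,D,E}; column 3 has {A,B,D,E}; that leaves C.
At row 2, column 4: row 2 has {B,C,D,E}; column 4 has {B,C,D,E}; that leaves A.
At row 5, column 1: row 5 has {A,B,C,D}; column 1 has {A,B,C}; that leaves E.
At row 1, column 1: row 1 has {A,B,C,E}; column 1 has {A,B,C,E}; that leaves D.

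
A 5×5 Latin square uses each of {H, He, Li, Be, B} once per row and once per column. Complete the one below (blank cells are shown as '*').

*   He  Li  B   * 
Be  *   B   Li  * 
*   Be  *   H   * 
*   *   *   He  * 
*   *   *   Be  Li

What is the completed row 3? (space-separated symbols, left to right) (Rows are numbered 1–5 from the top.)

Li Be He H B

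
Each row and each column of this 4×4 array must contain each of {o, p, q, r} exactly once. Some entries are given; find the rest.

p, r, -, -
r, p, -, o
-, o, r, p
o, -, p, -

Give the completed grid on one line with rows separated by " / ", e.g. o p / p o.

(r1,c4) = q
(r2,c3) = q
(r3,c1) = q
(r4,c2) = q
(r4,c4) = r
(r1,c3) = o

p r o q / r p q o / q o r p / o q p r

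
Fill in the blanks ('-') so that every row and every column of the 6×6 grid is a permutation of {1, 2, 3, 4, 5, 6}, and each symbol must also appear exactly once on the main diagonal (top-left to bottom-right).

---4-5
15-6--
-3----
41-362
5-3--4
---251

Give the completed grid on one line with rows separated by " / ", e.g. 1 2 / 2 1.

6 2 1 4 3 5 / 1 5 2 6 4 3 / 2 3 4 5 1 6 / 4 1 5 3 6 2 / 5 6 3 1 2 4 / 3 4 6 2 5 1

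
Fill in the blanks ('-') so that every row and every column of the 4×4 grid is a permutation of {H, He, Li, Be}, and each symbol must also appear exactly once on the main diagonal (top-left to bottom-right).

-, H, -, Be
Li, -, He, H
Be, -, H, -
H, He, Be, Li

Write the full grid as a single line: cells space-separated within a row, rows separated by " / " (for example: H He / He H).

(r1,c1): row 1 has {H,Be}; column 1 has {H,Li,Be}; the diagonal has {H,Li}, so it must be He.
(r1,c3): row 1 has {H,He,Be}; column 3 has {H,He,Be}, so it must be Li.
(r2,c2): row 2 has {H,He,Li}; column 2 has {H,He}; the diagonal has {H,He,Li}, so it must be Be.
(r3,c2): row 3 has {H,Be}; column 2 has {H,He,Be}, so it must be Li.
(r3,c4): row 3 has {H,Li,Be}; column 4 has {H,Li,Be}, so it must be He.

He H Li Be / Li Be He H / Be Li H He / H He Be Li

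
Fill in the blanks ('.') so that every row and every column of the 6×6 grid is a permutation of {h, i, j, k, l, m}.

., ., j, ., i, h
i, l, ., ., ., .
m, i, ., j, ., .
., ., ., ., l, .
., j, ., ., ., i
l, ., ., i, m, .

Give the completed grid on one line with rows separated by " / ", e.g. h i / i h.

At row 1, column 1: row 1 has {h,i,j}; column 1 has {i,l,m}; that leaves k.
At row 1, column 2: row 1 has {h,i,j,k}; column 2 has {i,j,l}; that leaves m.
At row 1, column 4: row 1 has {h,i,j,k,m}; column 4 has {i,j}; that leaves l.
At row 5, column 1: row 5 has {i,j}; column 1 has {i,k,l,m}; that leaves h.
At row 5, column 5: row 5 has {h,i,j}; column 5 has {i,l,m}; that leaves k.
At row 3, column 5: row 3 has {i,j,m}; column 5 has {i,k,l,m}; that leaves h.
At row 4, column 1: row 4 has {l}; column 1 has {h,i,k,l,m}; that leaves j.
At row 5, column 4: row 5 has {h,i,j,k}; column 4 has {i,j,l}; that leaves m.
At row 2, column 5: row 2 has {i,l}; column 5 has {h,i,k,l,m}; that leaves j.
At row 5, column 3: row 5 has {h,i,j,k,m}; column 3 has {j}; that leaves l.
At row 3, column 3: row 3 has {h,i,j,m}; column 3 has {j,l}; that leaves k.
At row 3, column 6: row 3 has {h,i,j,k,m}; column 6 has {h,i}; that leaves l.
At row 6, column 3: row 6 has {i,l,m}; column 3 has {j,k,l}; that leaves h.
At row 2, column 3: row 2 has {i,j,l}; column 3 has {h,j,k,l}; that leaves m.
At row 2, column 6: row 2 has {i,j,l,m}; column 6 has {h,i,l}; that leaves k.
At row 4, column 3: row 4 has {j,l}; column 3 has {h,j,k,l,m}; that leaves i.
At row 4, column 6: row 4 has {i,j,l}; column 6 has {h,i,k,l}; that leaves m.
At row 6, column 2: row 6 has {h,i,l,m}; column 2 has {i,j,l,m}; that leaves k.
At row 6, column 6: row 6 has {h,i,k,l,m}; column 6 has {h,i,k,l,m}; that leaves j.
At row 2, column 4: row 2 has {i,j,k,l,m}; column 4 has {i,j,l,m}; that leaves h.
At row 4, column 2: row 4 has {i,j,l,m}; column 2 has {i,j,k,l,m}; that leaves h.
At row 4, column 4: row 4 has {h,i,j,l,m}; column 4 has {h,i,j,l,m}; that leaves k.

k m j l i h / i l m h j k / m i k j h l / j h i k l m / h j l m k i / l k h i m j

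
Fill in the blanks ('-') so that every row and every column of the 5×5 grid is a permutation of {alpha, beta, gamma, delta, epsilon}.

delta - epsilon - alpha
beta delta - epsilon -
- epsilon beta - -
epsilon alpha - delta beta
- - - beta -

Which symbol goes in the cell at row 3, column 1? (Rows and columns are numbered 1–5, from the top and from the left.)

gamma

At row 1, column 4: row 1 has {alpha,delta,epsilon}; column 4 has {beta,delta,epsilon}; that leaves gamma.
At row 2, column 5: row 2 has {beta,delta,epsilon}; column 5 has {alpha,beta}; that leaves gamma.
At row 3, column 4: row 3 has {beta,epsilon}; column 4 has {beta,gamma,delta,epsilon}; that leaves alpha.
At row 3, column 5: row 3 has {alpha,beta,epsilon}; column 5 has {alpha,beta,gamma}; that leaves delta.
At row 4, column 3: row 4 has {alpha,beta,delta,epsilon}; column 3 has {beta,epsilon}; that leaves gamma.
At row 5, column 2: row 5 has {beta}; column 2 has {alpha,delta,epsilon}; that leaves gamma.
At row 5, column 5: row 5 has {beta,gamma}; column 5 has {alpha,beta,gamma,delta}; that leaves epsilon.
At row 1, column 2: row 1 has {alpha,gamma,delta,epsilon}; column 2 has {alpha,gamma,delta,epsilon}; that leaves beta.
At row 2, column 3: row 2 has {beta,gamma,delta,epsilon}; column 3 has {beta,gamma,epsilon}; that leaves alpha.
At row 3, column 1: row 3 has {alpha,beta,delta,epsilon}; column 1 has {beta,delta,epsilon}; that leaves gamma.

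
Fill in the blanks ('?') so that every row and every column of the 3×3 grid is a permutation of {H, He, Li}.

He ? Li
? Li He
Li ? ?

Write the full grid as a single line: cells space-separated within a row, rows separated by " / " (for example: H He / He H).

Cell (r1,c2): row 1 has {He,Li}; column 2 has {Li} → H.
Cell (r2,c1): row 2 has {He,Li}; column 1 has {He,Li} → H.
Cell (r3,c2): row 3 has {Li}; column 2 has {H,Li} → He.
Cell (r3,c3): row 3 has {He,Li}; column 3 has {He,Li} → H.

He H Li / H Li He / Li He H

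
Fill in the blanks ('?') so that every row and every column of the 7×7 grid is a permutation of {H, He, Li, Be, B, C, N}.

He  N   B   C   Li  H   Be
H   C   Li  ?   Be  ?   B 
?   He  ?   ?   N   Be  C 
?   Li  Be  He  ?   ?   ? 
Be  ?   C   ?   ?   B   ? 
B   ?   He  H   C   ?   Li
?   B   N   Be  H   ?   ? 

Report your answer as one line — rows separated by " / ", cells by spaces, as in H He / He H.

He N B C Li H Be / H C Li N Be He B / Li He H B N Be C / N Li Be He B C H / Be H C Li He B N / B Be He H C N Li / C B N Be H Li He

Cell (r2,c4): row 2 has {H,Li,Be,B,C}; column 4 has {H,He,Be,C} → N.
Cell (r2,c6): row 2 has {H,Li,Be,B,C,N}; column 6 has {H,Be,B} → He.
Cell (r3,c1): row 3 has {He,Be,C,N}; column 1 has {H,He,Be,B} → Li.
Cell (r3,c3): row 3 has {He,Li,Be,C,N}; column 3 has {He,Li,Be,B,C,N} → H.
Cell (r3,c4): row 3 has {H,He,Li,Be,C,N}; column 4 has {H,He,Be,C,N} → B.
Cell (r4,c5): row 4 has {He,Li,Be}; column 5 has {H,Li,Be,C,N} → B.
Cell (r5,c2): row 5 has {Be,B,C}; column 2 has {He,Li,B,C,N} → H.
Cell (r5,c4): row 5 has {H,Be,B,C}; column 4 has {H,He,Be,B,C,N} → Li.
Cell (r5,c5): row 5 has {H,Li,Be,B,C}; column 5 has {H,Li,Be,B,C,N} → He.
Cell (r5,c7): row 5 has {H,He,Li,Be,B,C}; column 7 has {Li,Be,B,C} → N.
Cell (r6,c2): row 6 has {H,He,Li,B,C}; column 2 has {H,He,Li,B,C,N} → Be.
Cell (r6,c6): row 6 has {H,He,Li,Be,B,C}; column 6 has {H,He,Be,B} → N.
Cell (r7,c1): row 7 has {H,Be,B,N}; column 1 has {H,He,Li,Be,B} → C.
Cell (r7,c6): row 7 has {H,Be,B,C,N}; column 6 has {H,He,Be,B,N} → Li.
Cell (r7,c7): row 7 has {H,Li,Be,B,C,N}; column 7 has {Li,Be,B,C,N} → He.
Cell (r4,c1): row 4 has {He,Li,Be,B}; column 1 has {H,He,Li,Be,B,C} → N.
Cell (r4,c6): row 4 has {He,Li,Be,B,N}; column 6 has {H,He,Li,Be,B,N} → C.
Cell (r4,c7): row 4 has {He,Li,Be,B,C,N}; column 7 has {He,Li,Be,B,C,N} → H.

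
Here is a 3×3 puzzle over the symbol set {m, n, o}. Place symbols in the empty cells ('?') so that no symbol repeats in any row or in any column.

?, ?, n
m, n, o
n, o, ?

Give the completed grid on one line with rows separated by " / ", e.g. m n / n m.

o m n / m n o / n o m

(r1,c1) = o
(r1,c2) = m
(r3,c3) = m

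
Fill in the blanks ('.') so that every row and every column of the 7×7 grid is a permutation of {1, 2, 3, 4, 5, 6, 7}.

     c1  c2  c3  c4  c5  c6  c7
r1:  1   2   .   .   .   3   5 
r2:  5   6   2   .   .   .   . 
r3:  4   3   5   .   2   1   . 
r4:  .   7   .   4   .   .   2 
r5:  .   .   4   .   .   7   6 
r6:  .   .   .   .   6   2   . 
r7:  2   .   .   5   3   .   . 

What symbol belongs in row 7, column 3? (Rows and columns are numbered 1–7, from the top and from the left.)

(r2,c6): row 2 has {2,5,6}; column 6 has {1,2,3,7}, so it must be 4.
(r3,c7): row 3 has {1,2,3,4,5}; column 7 has {2,5,6}, so it must be 7.
(r5,c1): row 5 has {4,6,7}; column 1 has {1,2,4,5}, so it must be 3.
(r6,c1): row 6 has {2,6}; column 1 has {1,2,3,4,5}, so it must be 7.
(r7,c6): row 7 has {2,3,5}; column 6 has {1,2,3,4,7}, so it must be 6.
(r3,c4): row 3 has {1,2,3,4,5,7}; column 4 has {4,5}, so it must be 6.
(r4,c1): row 4 has {2,4,7}; column 1 has {1,2,3,4,5,7}, so it must be 6.
(r4,c6): row 4 has {2,4,6,7}; column 6 has {1,2,3,4,6,7}, so it must be 5.
(r1,c4): row 1 has {1,2,3,5}; column 4 has {4,5,6}, so it must be 7.
(r1,c5): row 1 has {1,2,3,5,7}; column 5 has {2,3,6}, so it must be 4.
(r4,c5): row 4 has {2,4,5,6,7}; column 5 has {2,3,4,6}, so it must be 1.
(r5,c5): row 5 has {3,4,6,7}; column 5 has {1,2,3,4,6}, so it must be 5.
(r1,c3): row 1 has {1,2,3,4,5,7}; column 3 has {2,4,5}, so it must be 6.
(r2,c5): row 2 has {2,4,5,6}; column 5 has {1,2,3,4,5,6}, so it must be 7.
(r4,c3): row 4 has {1,2,4,5,6,7}; column 3 has {2,4,5,6}, so it must be 3.
(r5,c2): row 5 has {3,4,5,6,7}; column 2 has {2,3,6,7}, so it must be 1.
(r5,c4): row 5 has {1,3,4,5,6,7}; column 4 has {4,5,6,7}, so it must be 2.
(r6,c3): row 6 has {2,6,7}; column 3 has {2,3,4,5,6}, so it must be 1.
(r6,c4): row 6 has {1,2,6,7}; column 4 has {2,4,5,6,7}, so it must be 3.
(r6,c7): row 6 has {1,2,3,6,7}; column 7 has {2,5,6,7}, so it must be 4.
(r7,c2): row 7 has {2,3,5,6}; column 2 has {1,2,3,6,7}, so it must be 4.
(r7,c3): row 7 has {2,3,4,5,6}; column 3 has {1,2,3,4,5,6}, so it must be 7.

7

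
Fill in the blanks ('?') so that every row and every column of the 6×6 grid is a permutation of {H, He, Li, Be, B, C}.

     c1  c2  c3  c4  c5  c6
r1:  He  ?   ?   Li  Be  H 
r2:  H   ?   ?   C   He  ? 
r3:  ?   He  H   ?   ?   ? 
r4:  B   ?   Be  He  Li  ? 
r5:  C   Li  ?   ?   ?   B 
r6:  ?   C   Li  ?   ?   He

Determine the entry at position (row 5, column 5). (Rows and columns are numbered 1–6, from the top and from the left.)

H

At row 1, column 2: row 1 has {H,He,Li,Be}; column 2 has {He,Li,C}; that leaves B.
At row 1, column 3: row 1 has {H,He,Li,Be,B}; column 3 has {H,Li,Be}; that leaves C.
At row 2, column 2: row 2 has {H,He,C}; column 2 has {He,Li,B,C}; that leaves Be.
At row 2, column 3: row 2 has {H,He,Be,C}; column 3 has {H,Li,Be,C}; that leaves B.
At row 2, column 6: row 2 has {H,He,Be,B,C}; column 6 has {H,He,B}; that leaves Li.
At row 4, column 2: row 4 has {He,Li,Be,B}; column 2 has {He,Li,Be,B,C}; that leaves H.
At row 4, column 6: row 4 has {H,He,Li,Be,B}; column 6 has {H,He,Li,B}; that leaves C.
At row 5, column 3: row 5 has {Li,B,C}; column 3 has {H,Li,Be,B,C}; that leaves He.
At row 5, column 5: row 5 has {He,Li,B,C}; column 5 has {He,Li,Be}; that leaves H.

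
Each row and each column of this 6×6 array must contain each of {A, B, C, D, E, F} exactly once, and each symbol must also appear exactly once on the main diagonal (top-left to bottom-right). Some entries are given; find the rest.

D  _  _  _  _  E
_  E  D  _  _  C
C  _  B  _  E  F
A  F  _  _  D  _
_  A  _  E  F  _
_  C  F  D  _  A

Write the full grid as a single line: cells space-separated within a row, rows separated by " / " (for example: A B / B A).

D B A F C E / F E D B A C / C D B A E F / A F E C D B / B A C E F D / E C F D B A

(r1,c2): row 1 has {D,E}; column 2 has {A,C,E,F}, so it must be B.
(r3,c2): row 3 has {B,C,E,F}; column 2 has {A,B,C,E,F}, so it must be D.
(r3,c4): row 3 has {B,C,D,E,F}; column 4 has {D,E}, so it must be A.
(r4,c4): row 4 has {A,D,F}; column 4 has {A,D,E}; the diagonal has {A,B,D,E,F}, so it must be C.
(r4,c6): row 4 has {A,C,D,F}; column 6 has {A,C,E,F}, so it must be B.
(r5,c1): row 5 has {A,E,F}; column 1 has {A,C,D}, so it must be B.
(r5,c3): row 5 has {A,B,E,F}; column 3 has {B,D,F}, so it must be C.
(r5,c6): row 5 has {A,B,C,E,F}; column 6 has {A,B,C,E,F}, so it must be D.
(r6,c1): row 6 has {A,C,D,F}; column 1 has {A,B,C,D}, so it must be E.
(r6,c5): row 6 has {A,C,D,E,F}; column 5 has {D,E,F}, so it must be B.
(r1,c3): row 1 has {B,D,E}; column 3 has {B,C,D,F}, so it must be A.
(r1,c4): row 1 has {A,B,D,E}; column 4 has {A,C,D,E}, so it must be F.
(r1,c5): row 1 has {A,B,D,E,F}; column 5 has {B,D,E,F}, so it must be C.
(r2,c1): row 2 has {C,D,E}; column 1 has {A,B,C,D,E}, so it must be F.
(r2,c4): row 2 has {C,D,E,F}; column 4 has {A,C,D,E,F}, so it must be B.
(r2,c5): row 2 has {B,C,D,E,F}; column 5 has {B,C,D,E,F}, so it must be A.
(r4,c3): row 4 has {A,B,C,D,F}; column 3 has {A,B,C,D,F}, so it must be E.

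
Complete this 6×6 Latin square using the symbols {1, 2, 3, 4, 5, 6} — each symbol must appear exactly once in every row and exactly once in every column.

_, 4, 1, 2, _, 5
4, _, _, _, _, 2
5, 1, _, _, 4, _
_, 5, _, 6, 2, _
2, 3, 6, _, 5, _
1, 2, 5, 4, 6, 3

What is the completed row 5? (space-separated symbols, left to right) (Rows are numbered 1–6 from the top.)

2 3 6 1 5 4

(r1,c5) = 3
(r2,c2) = 6
(r2,c3) = 3
(r2,c5) = 1
(r3,c3) = 2
(r3,c4) = 3
(r3,c6) = 6
(r4,c1) = 3
(r4,c3) = 4
(r4,c6) = 1
(r5,c4) = 1
(r5,c6) = 4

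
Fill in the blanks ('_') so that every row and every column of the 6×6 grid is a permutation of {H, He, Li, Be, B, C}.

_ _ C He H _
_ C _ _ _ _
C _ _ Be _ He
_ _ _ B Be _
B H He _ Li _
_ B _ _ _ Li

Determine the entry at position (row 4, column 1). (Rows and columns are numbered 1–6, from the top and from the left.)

H

row 3 has {He,Be,C}; column 2 has {H,B,C} — only Li is left for (r3,c2).
row 3 has {He,Li,Be,C}; column 5 has {H,Li,Be} — only B is left for (r3,c5).
row 4 has {Be,B}; column 2 has {H,Li,B,C} — only He is left for (r4,c2).
row 5 has {H,He,Li,B}; column 4 has {He,Be,B} — only C is left for (r5,c4).
row 5 has {H,He,Li,B,C}; column 6 has {He,Li} — only Be is left for (r5,c6).
row 6 has {Li,B}; column 4 has {He,Be,B,C} — only H is left for (r6,c4).
row 1 has {H,He,C}; column 2 has {H,He,Li,B,C} — only Be is left for (r1,c2).
row 1 has {H,He,Be,C}; column 6 has {He,Li,Be} — only B is left for (r1,c6).
row 2 has {C}; column 4 has {H,He,Be,B,C} — only Li is left for (r2,c4).
row 2 has {Li,C}; column 5 has {H,Li,Be,B} — only He is left for (r2,c5).
row 2 has {He,Li,C}; column 6 has {He,Li,Be,B} — only H is left for (r2,c6).
row 3 has {He,Li,Be,B,C}; column 3 has {He,C} — only H is left for (r3,c3).
row 4 has {He,Be,B}; column 3 has {H,He,C} — only Li is left for (r4,c3).
row 4 has {He,Li,Be,B}; column 6 has {H,He,Li,Be,B} — only C is left for (r4,c6).
row 6 has {H,Li,B}; column 3 has {H,He,Li,C} — only Be is left for (r6,c3).
row 6 has {H,Li,Be,B}; column 5 has {H,He,Li,Be,B} — only C is left for (r6,c5).
row 1 has {H,He,Be,B,C}; column 1 has {B,C} — only Li is left for (r1,c1).
row 2 has {H,He,Li,C}; column 1 has {Li,B,C} — only Be is left for (r2,c1).
row 2 has {H,He,Li,Be,C}; column 3 has {H,He,Li,Be,C} — only B is left for (r2,c3).
row 4 has {He,Li,Be,B,C}; column 1 has {Li,Be,B,C} — only H is left for (r4,c1).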